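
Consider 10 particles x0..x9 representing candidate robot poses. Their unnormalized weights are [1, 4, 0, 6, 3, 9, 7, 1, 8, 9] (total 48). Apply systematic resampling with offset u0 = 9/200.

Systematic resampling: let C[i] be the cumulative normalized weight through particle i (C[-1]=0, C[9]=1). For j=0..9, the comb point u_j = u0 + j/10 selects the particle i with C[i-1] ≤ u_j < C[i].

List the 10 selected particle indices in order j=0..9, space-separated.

1 3 4 5 5 6 7 8 9 9

C = [1/48, 5/48, 5/48, 11/48, 7/24, 23/48, 5/8, 31/48, 13/16, 1]
j=0: u_0=9/200 ∈ [1/48, 5/48) → index 1
j=1: u_1=29/200 ∈ [5/48, 11/48) → index 3
j=2: u_2=49/200 ∈ [11/48, 7/24) → index 4
j=3: u_3=69/200 ∈ [7/24, 23/48) → index 5
j=4: u_4=89/200 ∈ [7/24, 23/48) → index 5
j=5: u_5=109/200 ∈ [23/48, 5/8) → index 6
j=6: u_6=129/200 ∈ [5/8, 31/48) → index 7
j=7: u_7=149/200 ∈ [31/48, 13/16) → index 8
j=8: u_8=169/200 ∈ [13/16, 1) → index 9
j=9: u_9=189/200 ∈ [13/16, 1) → index 9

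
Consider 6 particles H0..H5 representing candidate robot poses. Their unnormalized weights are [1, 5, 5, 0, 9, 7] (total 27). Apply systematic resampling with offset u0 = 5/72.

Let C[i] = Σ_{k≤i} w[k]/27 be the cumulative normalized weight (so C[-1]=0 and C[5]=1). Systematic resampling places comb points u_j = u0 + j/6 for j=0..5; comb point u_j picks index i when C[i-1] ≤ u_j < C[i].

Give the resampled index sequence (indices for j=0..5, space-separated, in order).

C = [1/27, 2/9, 11/27, 11/27, 20/27, 1]
j=0: u_0=5/72 ∈ [1/27, 2/9) → index 1
j=1: u_1=17/72 ∈ [2/9, 11/27) → index 2
j=2: u_2=29/72 ∈ [2/9, 11/27) → index 2
j=3: u_3=41/72 ∈ [11/27, 20/27) → index 4
j=4: u_4=53/72 ∈ [11/27, 20/27) → index 4
j=5: u_5=65/72 ∈ [20/27, 1) → index 5

1 2 2 4 4 5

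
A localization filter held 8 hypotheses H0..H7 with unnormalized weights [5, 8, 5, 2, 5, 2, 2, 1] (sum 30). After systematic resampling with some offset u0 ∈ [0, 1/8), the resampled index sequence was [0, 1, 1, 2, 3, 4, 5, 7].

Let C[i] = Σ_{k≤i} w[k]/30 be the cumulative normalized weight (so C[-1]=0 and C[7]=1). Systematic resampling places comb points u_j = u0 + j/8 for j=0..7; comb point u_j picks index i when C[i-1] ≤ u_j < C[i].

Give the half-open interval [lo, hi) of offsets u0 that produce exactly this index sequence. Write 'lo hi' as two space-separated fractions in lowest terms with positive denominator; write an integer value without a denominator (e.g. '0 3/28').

1/10 1/8

C = [1/6, 13/30, 3/5, 2/3, 5/6, 9/10, 29/30, 1]
j=0 picked index 0: u0 ∈ [0, 1/6)
j=1 picked index 1: u0 ∈ [1/24, 37/120)
j=2 picked index 1: u0 ∈ [-1/12, 11/60)
j=3 picked index 2: u0 ∈ [7/120, 9/40)
j=4 picked index 3: u0 ∈ [1/10, 1/6)
j=5 picked index 4: u0 ∈ [1/24, 5/24)
j=6 picked index 5: u0 ∈ [1/12, 3/20)
j=7 picked index 7: u0 ∈ [11/120, 1/8)
intersection: [1/10, 1/8)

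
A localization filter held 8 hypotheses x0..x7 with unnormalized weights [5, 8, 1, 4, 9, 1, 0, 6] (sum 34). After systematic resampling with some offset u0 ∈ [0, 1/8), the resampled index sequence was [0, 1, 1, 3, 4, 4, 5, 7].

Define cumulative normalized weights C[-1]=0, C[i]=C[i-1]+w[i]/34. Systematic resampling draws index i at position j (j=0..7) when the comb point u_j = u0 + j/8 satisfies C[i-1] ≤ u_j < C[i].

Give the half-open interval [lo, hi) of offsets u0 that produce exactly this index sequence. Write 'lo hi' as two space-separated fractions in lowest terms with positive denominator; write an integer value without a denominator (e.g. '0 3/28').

C = [5/34, 13/34, 7/17, 9/17, 27/34, 14/17, 14/17, 1]
j=0 picked index 0: u0 ∈ [0, 5/34)
j=1 picked index 1: u0 ∈ [3/136, 35/136)
j=2 picked index 1: u0 ∈ [-7/68, 9/68)
j=3 picked index 3: u0 ∈ [5/136, 21/136)
j=4 picked index 4: u0 ∈ [1/34, 5/17)
j=5 picked index 4: u0 ∈ [-13/136, 23/136)
j=6 picked index 5: u0 ∈ [3/68, 5/68)
j=7 picked index 7: u0 ∈ [-7/136, 1/8)
intersection: [3/68, 5/68)

3/68 5/68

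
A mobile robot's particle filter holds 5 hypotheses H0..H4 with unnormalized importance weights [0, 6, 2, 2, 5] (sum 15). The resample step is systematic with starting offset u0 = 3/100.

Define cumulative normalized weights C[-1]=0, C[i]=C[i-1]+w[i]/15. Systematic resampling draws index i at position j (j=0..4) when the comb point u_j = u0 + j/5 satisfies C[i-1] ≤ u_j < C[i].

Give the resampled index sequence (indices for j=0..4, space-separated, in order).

1 1 2 3 4

C = [0, 2/5, 8/15, 2/3, 1]
j=0: u_0=3/100 ∈ [0, 2/5) → index 1
j=1: u_1=23/100 ∈ [0, 2/5) → index 1
j=2: u_2=43/100 ∈ [2/5, 8/15) → index 2
j=3: u_3=63/100 ∈ [8/15, 2/3) → index 3
j=4: u_4=83/100 ∈ [2/3, 1) → index 4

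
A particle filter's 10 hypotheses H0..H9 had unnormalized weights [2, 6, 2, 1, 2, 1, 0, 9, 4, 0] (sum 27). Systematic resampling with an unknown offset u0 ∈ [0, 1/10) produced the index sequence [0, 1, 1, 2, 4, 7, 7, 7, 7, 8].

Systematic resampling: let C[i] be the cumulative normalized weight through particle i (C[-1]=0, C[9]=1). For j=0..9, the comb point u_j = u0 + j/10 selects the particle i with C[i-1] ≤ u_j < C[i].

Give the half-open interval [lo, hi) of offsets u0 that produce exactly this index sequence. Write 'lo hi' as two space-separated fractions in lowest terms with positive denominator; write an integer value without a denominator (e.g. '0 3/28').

1/54 7/135

C = [2/27, 8/27, 10/27, 11/27, 13/27, 14/27, 14/27, 23/27, 1, 1]
j=0 picked index 0: u0 ∈ [0, 2/27)
j=1 picked index 1: u0 ∈ [-7/270, 53/270)
j=2 picked index 1: u0 ∈ [-17/135, 13/135)
j=3 picked index 2: u0 ∈ [-1/270, 19/270)
j=4 picked index 4: u0 ∈ [1/135, 11/135)
j=5 picked index 7: u0 ∈ [1/54, 19/54)
j=6 picked index 7: u0 ∈ [-11/135, 34/135)
j=7 picked index 7: u0 ∈ [-49/270, 41/270)
j=8 picked index 7: u0 ∈ [-38/135, 7/135)
j=9 picked index 8: u0 ∈ [-13/270, 1/10)
intersection: [1/54, 7/135)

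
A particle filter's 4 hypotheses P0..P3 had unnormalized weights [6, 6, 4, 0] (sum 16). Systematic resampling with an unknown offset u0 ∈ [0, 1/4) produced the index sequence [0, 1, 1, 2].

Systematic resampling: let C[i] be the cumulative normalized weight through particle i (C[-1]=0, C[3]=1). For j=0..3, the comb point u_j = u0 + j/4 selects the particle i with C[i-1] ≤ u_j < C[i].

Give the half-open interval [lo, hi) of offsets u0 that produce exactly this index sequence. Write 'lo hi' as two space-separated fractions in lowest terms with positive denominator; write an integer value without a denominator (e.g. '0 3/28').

C = [3/8, 3/4, 1, 1]
j=0 picked index 0: u0 ∈ [0, 3/8)
j=1 picked index 1: u0 ∈ [1/8, 1/2)
j=2 picked index 1: u0 ∈ [-1/8, 1/4)
j=3 picked index 2: u0 ∈ [0, 1/4)
intersection: [1/8, 1/4)

1/8 1/4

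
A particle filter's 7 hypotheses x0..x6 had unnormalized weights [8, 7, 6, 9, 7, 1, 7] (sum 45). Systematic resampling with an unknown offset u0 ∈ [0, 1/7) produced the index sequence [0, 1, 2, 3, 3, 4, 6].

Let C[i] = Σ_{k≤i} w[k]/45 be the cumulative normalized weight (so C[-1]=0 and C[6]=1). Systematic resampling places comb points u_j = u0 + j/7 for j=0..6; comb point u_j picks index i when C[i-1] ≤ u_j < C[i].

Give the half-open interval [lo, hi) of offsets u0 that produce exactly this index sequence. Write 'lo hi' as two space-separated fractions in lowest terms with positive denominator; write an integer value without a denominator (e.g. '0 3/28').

C = [8/45, 1/3, 7/15, 2/3, 37/45, 38/45, 1]
j=0 picked index 0: u0 ∈ [0, 8/45)
j=1 picked index 1: u0 ∈ [11/315, 4/21)
j=2 picked index 2: u0 ∈ [1/21, 19/105)
j=3 picked index 3: u0 ∈ [4/105, 5/21)
j=4 picked index 3: u0 ∈ [-11/105, 2/21)
j=5 picked index 4: u0 ∈ [-1/21, 34/315)
j=6 picked index 6: u0 ∈ [-4/315, 1/7)
intersection: [1/21, 2/21)

1/21 2/21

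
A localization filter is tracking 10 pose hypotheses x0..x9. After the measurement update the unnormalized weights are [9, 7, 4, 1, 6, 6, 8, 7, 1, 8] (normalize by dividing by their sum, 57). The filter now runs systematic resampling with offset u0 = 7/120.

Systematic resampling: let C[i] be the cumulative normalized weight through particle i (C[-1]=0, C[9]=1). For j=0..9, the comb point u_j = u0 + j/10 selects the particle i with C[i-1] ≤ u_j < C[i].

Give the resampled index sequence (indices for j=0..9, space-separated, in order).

0 1 1 3 4 5 6 7 8 9

C = [3/19, 16/57, 20/57, 7/19, 9/19, 11/19, 41/57, 16/19, 49/57, 1]
j=0: u_0=7/120 ∈ [0, 3/19) → index 0
j=1: u_1=19/120 ∈ [3/19, 16/57) → index 1
j=2: u_2=31/120 ∈ [3/19, 16/57) → index 1
j=3: u_3=43/120 ∈ [20/57, 7/19) → index 3
j=4: u_4=11/24 ∈ [7/19, 9/19) → index 4
j=5: u_5=67/120 ∈ [9/19, 11/19) → index 5
j=6: u_6=79/120 ∈ [11/19, 41/57) → index 6
j=7: u_7=91/120 ∈ [41/57, 16/19) → index 7
j=8: u_8=103/120 ∈ [16/19, 49/57) → index 8
j=9: u_9=23/24 ∈ [49/57, 1) → index 9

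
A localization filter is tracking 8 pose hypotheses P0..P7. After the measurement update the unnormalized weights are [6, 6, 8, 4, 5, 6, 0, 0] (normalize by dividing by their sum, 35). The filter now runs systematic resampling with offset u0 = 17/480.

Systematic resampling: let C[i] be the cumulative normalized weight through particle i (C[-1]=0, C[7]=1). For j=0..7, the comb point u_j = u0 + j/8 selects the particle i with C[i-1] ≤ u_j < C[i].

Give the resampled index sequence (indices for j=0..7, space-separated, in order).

0 0 1 2 2 3 4 5

C = [6/35, 12/35, 4/7, 24/35, 29/35, 1, 1, 1]
j=0: u_0=17/480 ∈ [0, 6/35) → index 0
j=1: u_1=77/480 ∈ [0, 6/35) → index 0
j=2: u_2=137/480 ∈ [6/35, 12/35) → index 1
j=3: u_3=197/480 ∈ [12/35, 4/7) → index 2
j=4: u_4=257/480 ∈ [12/35, 4/7) → index 2
j=5: u_5=317/480 ∈ [4/7, 24/35) → index 3
j=6: u_6=377/480 ∈ [24/35, 29/35) → index 4
j=7: u_7=437/480 ∈ [29/35, 1) → index 5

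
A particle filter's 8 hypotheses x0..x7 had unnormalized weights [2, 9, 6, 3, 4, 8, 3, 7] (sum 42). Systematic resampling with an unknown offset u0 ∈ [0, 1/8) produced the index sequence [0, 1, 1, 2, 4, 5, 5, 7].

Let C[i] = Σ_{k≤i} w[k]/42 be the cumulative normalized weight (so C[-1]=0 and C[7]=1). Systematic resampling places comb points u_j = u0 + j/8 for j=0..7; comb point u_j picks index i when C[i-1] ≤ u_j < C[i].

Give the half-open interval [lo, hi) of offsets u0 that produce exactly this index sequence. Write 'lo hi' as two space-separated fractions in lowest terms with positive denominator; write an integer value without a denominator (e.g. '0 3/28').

C = [1/21, 11/42, 17/42, 10/21, 4/7, 16/21, 5/6, 1]
j=0 picked index 0: u0 ∈ [0, 1/21)
j=1 picked index 1: u0 ∈ [-13/168, 23/168)
j=2 picked index 1: u0 ∈ [-17/84, 1/84)
j=3 picked index 2: u0 ∈ [-19/168, 5/168)
j=4 picked index 4: u0 ∈ [-1/42, 1/14)
j=5 picked index 5: u0 ∈ [-3/56, 23/168)
j=6 picked index 5: u0 ∈ [-5/28, 1/84)
j=7 picked index 7: u0 ∈ [-1/24, 1/8)
intersection: [0, 1/84)

0 1/84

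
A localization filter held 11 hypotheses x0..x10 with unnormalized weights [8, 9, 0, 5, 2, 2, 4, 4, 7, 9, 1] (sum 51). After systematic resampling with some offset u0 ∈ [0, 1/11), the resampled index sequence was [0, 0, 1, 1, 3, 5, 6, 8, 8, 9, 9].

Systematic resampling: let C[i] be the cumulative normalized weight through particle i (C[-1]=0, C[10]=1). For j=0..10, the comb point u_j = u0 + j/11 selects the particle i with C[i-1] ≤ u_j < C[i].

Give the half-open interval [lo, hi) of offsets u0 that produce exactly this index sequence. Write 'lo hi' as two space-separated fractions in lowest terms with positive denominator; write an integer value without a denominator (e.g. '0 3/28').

1/33 8/187

C = [8/51, 1/3, 1/3, 22/51, 8/17, 26/51, 10/17, 2/3, 41/51, 50/51, 1]
j=0 picked index 0: u0 ∈ [0, 8/51)
j=1 picked index 0: u0 ∈ [-1/11, 37/561)
j=2 picked index 1: u0 ∈ [-14/561, 5/33)
j=3 picked index 1: u0 ∈ [-65/561, 2/33)
j=4 picked index 3: u0 ∈ [-1/33, 38/561)
j=5 picked index 5: u0 ∈ [3/187, 31/561)
j=6 picked index 6: u0 ∈ [-20/561, 8/187)
j=7 picked index 8: u0 ∈ [1/33, 94/561)
j=8 picked index 8: u0 ∈ [-2/33, 43/561)
j=9 picked index 9: u0 ∈ [-8/561, 91/561)
j=10 picked index 9: u0 ∈ [-59/561, 40/561)
intersection: [1/33, 8/187)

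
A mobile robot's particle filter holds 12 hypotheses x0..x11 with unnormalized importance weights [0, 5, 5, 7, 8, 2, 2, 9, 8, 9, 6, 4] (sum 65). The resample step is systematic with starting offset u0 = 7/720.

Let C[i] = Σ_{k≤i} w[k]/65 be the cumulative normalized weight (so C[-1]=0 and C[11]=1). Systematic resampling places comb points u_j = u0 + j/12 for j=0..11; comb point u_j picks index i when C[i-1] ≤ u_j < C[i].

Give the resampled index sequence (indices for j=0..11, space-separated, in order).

C = [0, 1/13, 2/13, 17/65, 5/13, 27/65, 29/65, 38/65, 46/65, 11/13, 61/65, 1]
j=0: u_0=7/720 ∈ [0, 1/13) → index 1
j=1: u_1=67/720 ∈ [1/13, 2/13) → index 2
j=2: u_2=127/720 ∈ [2/13, 17/65) → index 3
j=3: u_3=187/720 ∈ [2/13, 17/65) → index 3
j=4: u_4=247/720 ∈ [17/65, 5/13) → index 4
j=5: u_5=307/720 ∈ [27/65, 29/65) → index 6
j=6: u_6=367/720 ∈ [29/65, 38/65) → index 7
j=7: u_7=427/720 ∈ [38/65, 46/65) → index 8
j=8: u_8=487/720 ∈ [38/65, 46/65) → index 8
j=9: u_9=547/720 ∈ [46/65, 11/13) → index 9
j=10: u_10=607/720 ∈ [46/65, 11/13) → index 9
j=11: u_11=667/720 ∈ [11/13, 61/65) → index 10

1 2 3 3 4 6 7 8 8 9 9 10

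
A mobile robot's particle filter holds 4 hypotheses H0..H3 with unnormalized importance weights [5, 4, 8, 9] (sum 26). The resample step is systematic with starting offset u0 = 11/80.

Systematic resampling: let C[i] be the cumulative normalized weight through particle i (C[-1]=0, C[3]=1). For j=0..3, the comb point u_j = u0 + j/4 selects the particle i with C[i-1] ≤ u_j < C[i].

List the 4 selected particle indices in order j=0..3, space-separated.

0 2 2 3

C = [5/26, 9/26, 17/26, 1]
j=0: u_0=11/80 ∈ [0, 5/26) → index 0
j=1: u_1=31/80 ∈ [9/26, 17/26) → index 2
j=2: u_2=51/80 ∈ [9/26, 17/26) → index 2
j=3: u_3=71/80 ∈ [17/26, 1) → index 3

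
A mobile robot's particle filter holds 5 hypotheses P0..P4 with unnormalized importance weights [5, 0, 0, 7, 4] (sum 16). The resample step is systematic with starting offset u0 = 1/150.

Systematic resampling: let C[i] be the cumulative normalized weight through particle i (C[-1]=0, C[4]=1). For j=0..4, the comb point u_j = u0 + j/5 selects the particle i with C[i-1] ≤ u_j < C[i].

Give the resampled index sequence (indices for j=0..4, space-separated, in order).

0 0 3 3 4

C = [5/16, 5/16, 5/16, 3/4, 1]
j=0: u_0=1/150 ∈ [0, 5/16) → index 0
j=1: u_1=31/150 ∈ [0, 5/16) → index 0
j=2: u_2=61/150 ∈ [5/16, 3/4) → index 3
j=3: u_3=91/150 ∈ [5/16, 3/4) → index 3
j=4: u_4=121/150 ∈ [3/4, 1) → index 4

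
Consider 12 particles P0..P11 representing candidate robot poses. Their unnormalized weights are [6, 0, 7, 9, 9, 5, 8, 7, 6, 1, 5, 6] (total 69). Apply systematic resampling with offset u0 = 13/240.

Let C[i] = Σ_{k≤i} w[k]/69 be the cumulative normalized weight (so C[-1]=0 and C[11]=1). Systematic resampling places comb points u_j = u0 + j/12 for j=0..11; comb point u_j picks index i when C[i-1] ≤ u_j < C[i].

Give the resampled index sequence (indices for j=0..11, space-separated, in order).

0 2 3 3 4 5 6 6 7 8 10 11

C = [2/23, 2/23, 13/69, 22/69, 31/69, 12/23, 44/69, 17/23, 19/23, 58/69, 21/23, 1]
j=0: u_0=13/240 ∈ [0, 2/23) → index 0
j=1: u_1=11/80 ∈ [2/23, 13/69) → index 2
j=2: u_2=53/240 ∈ [13/69, 22/69) → index 3
j=3: u_3=73/240 ∈ [13/69, 22/69) → index 3
j=4: u_4=31/80 ∈ [22/69, 31/69) → index 4
j=5: u_5=113/240 ∈ [31/69, 12/23) → index 5
j=6: u_6=133/240 ∈ [12/23, 44/69) → index 6
j=7: u_7=51/80 ∈ [12/23, 44/69) → index 6
j=8: u_8=173/240 ∈ [44/69, 17/23) → index 7
j=9: u_9=193/240 ∈ [17/23, 19/23) → index 8
j=10: u_10=71/80 ∈ [58/69, 21/23) → index 10
j=11: u_11=233/240 ∈ [21/23, 1) → index 11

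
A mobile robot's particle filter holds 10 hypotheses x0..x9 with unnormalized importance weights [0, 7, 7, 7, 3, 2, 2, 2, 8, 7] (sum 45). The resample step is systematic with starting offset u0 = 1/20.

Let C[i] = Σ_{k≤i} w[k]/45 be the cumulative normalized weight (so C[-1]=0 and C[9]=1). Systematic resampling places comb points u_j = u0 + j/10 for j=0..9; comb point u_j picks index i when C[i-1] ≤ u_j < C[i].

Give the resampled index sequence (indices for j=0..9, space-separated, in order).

C = [0, 7/45, 14/45, 7/15, 8/15, 26/45, 28/45, 2/3, 38/45, 1]
j=0: u_0=1/20 ∈ [0, 7/45) → index 1
j=1: u_1=3/20 ∈ [0, 7/45) → index 1
j=2: u_2=1/4 ∈ [7/45, 14/45) → index 2
j=3: u_3=7/20 ∈ [14/45, 7/15) → index 3
j=4: u_4=9/20 ∈ [14/45, 7/15) → index 3
j=5: u_5=11/20 ∈ [8/15, 26/45) → index 5
j=6: u_6=13/20 ∈ [28/45, 2/3) → index 7
j=7: u_7=3/4 ∈ [2/3, 38/45) → index 8
j=8: u_8=17/20 ∈ [38/45, 1) → index 9
j=9: u_9=19/20 ∈ [38/45, 1) → index 9

1 1 2 3 3 5 7 8 9 9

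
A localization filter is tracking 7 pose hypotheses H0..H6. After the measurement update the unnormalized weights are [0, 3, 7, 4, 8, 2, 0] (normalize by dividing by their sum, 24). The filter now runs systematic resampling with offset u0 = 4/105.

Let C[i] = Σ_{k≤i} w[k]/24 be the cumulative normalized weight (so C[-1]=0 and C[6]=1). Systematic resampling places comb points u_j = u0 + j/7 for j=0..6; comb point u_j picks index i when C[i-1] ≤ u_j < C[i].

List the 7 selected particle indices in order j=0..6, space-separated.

C = [0, 1/8, 5/12, 7/12, 11/12, 1, 1]
j=0: u_0=4/105 ∈ [0, 1/8) → index 1
j=1: u_1=19/105 ∈ [1/8, 5/12) → index 2
j=2: u_2=34/105 ∈ [1/8, 5/12) → index 2
j=3: u_3=7/15 ∈ [5/12, 7/12) → index 3
j=4: u_4=64/105 ∈ [7/12, 11/12) → index 4
j=5: u_5=79/105 ∈ [7/12, 11/12) → index 4
j=6: u_6=94/105 ∈ [7/12, 11/12) → index 4

1 2 2 3 4 4 4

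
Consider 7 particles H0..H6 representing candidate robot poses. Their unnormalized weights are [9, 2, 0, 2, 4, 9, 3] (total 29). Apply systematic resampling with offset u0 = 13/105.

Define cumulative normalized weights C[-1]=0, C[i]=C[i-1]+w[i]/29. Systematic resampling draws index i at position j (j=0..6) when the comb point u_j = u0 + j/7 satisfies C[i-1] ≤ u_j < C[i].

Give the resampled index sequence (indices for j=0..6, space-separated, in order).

C = [9/29, 11/29, 11/29, 13/29, 17/29, 26/29, 1]
j=0: u_0=13/105 ∈ [0, 9/29) → index 0
j=1: u_1=4/15 ∈ [0, 9/29) → index 0
j=2: u_2=43/105 ∈ [11/29, 13/29) → index 3
j=3: u_3=58/105 ∈ [13/29, 17/29) → index 4
j=4: u_4=73/105 ∈ [17/29, 26/29) → index 5
j=5: u_5=88/105 ∈ [17/29, 26/29) → index 5
j=6: u_6=103/105 ∈ [26/29, 1) → index 6

0 0 3 4 5 5 6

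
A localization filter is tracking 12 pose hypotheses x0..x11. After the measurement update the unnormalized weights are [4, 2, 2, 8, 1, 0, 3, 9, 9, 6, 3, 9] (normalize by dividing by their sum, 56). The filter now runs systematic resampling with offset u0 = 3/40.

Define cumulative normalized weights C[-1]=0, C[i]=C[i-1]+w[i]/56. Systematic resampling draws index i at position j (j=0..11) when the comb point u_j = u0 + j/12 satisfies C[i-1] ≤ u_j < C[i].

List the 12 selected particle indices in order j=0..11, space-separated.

C = [1/14, 3/28, 1/7, 2/7, 17/56, 17/56, 5/14, 29/56, 19/28, 11/14, 47/56, 1]
j=0: u_0=3/40 ∈ [1/14, 3/28) → index 1
j=1: u_1=19/120 ∈ [1/7, 2/7) → index 3
j=2: u_2=29/120 ∈ [1/7, 2/7) → index 3
j=3: u_3=13/40 ∈ [17/56, 5/14) → index 6
j=4: u_4=49/120 ∈ [5/14, 29/56) → index 7
j=5: u_5=59/120 ∈ [5/14, 29/56) → index 7
j=6: u_6=23/40 ∈ [29/56, 19/28) → index 8
j=7: u_7=79/120 ∈ [29/56, 19/28) → index 8
j=8: u_8=89/120 ∈ [19/28, 11/14) → index 9
j=9: u_9=33/40 ∈ [11/14, 47/56) → index 10
j=10: u_10=109/120 ∈ [47/56, 1) → index 11
j=11: u_11=119/120 ∈ [47/56, 1) → index 11

1 3 3 6 7 7 8 8 9 10 11 11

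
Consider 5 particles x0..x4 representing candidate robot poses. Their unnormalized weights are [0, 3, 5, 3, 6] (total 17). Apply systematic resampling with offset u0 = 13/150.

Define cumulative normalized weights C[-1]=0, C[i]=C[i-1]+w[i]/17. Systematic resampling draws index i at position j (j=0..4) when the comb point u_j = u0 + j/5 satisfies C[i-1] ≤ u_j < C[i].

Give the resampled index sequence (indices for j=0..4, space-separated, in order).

1 2 3 4 4

C = [0, 3/17, 8/17, 11/17, 1]
j=0: u_0=13/150 ∈ [0, 3/17) → index 1
j=1: u_1=43/150 ∈ [3/17, 8/17) → index 2
j=2: u_2=73/150 ∈ [8/17, 11/17) → index 3
j=3: u_3=103/150 ∈ [11/17, 1) → index 4
j=4: u_4=133/150 ∈ [11/17, 1) → index 4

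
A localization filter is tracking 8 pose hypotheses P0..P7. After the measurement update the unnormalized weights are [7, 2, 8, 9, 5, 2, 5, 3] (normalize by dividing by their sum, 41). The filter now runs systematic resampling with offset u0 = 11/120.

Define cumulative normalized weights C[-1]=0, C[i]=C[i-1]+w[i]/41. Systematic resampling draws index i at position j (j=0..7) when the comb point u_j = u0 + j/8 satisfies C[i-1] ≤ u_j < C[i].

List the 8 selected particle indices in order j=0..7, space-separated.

C = [7/41, 9/41, 17/41, 26/41, 31/41, 33/41, 38/41, 1]
j=0: u_0=11/120 ∈ [0, 7/41) → index 0
j=1: u_1=13/60 ∈ [7/41, 9/41) → index 1
j=2: u_2=41/120 ∈ [9/41, 17/41) → index 2
j=3: u_3=7/15 ∈ [17/41, 26/41) → index 3
j=4: u_4=71/120 ∈ [17/41, 26/41) → index 3
j=5: u_5=43/60 ∈ [26/41, 31/41) → index 4
j=6: u_6=101/120 ∈ [33/41, 38/41) → index 6
j=7: u_7=29/30 ∈ [38/41, 1) → index 7

0 1 2 3 3 4 6 7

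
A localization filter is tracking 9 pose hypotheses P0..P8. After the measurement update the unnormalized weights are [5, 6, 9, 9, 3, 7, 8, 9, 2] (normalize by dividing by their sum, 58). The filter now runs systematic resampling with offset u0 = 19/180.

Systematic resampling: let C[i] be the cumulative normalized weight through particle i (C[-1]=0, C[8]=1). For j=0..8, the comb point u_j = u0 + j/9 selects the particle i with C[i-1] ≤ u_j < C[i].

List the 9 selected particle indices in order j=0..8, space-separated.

C = [5/58, 11/58, 10/29, 1/2, 16/29, 39/58, 47/58, 28/29, 1]
j=0: u_0=19/180 ∈ [5/58, 11/58) → index 1
j=1: u_1=13/60 ∈ [11/58, 10/29) → index 2
j=2: u_2=59/180 ∈ [11/58, 10/29) → index 2
j=3: u_3=79/180 ∈ [10/29, 1/2) → index 3
j=4: u_4=11/20 ∈ [1/2, 16/29) → index 4
j=5: u_5=119/180 ∈ [16/29, 39/58) → index 5
j=6: u_6=139/180 ∈ [39/58, 47/58) → index 6
j=7: u_7=53/60 ∈ [47/58, 28/29) → index 7
j=8: u_8=179/180 ∈ [28/29, 1) → index 8

1 2 2 3 4 5 6 7 8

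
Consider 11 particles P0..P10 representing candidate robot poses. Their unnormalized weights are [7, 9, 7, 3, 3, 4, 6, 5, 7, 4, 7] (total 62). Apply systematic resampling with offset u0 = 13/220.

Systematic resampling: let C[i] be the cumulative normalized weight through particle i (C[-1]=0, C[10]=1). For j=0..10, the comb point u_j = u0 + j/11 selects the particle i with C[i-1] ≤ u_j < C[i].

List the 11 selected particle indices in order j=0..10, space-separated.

0 1 1 2 4 5 6 7 8 9 10

C = [7/62, 8/31, 23/62, 13/31, 29/62, 33/62, 39/62, 22/31, 51/62, 55/62, 1]
j=0: u_0=13/220 ∈ [0, 7/62) → index 0
j=1: u_1=3/20 ∈ [7/62, 8/31) → index 1
j=2: u_2=53/220 ∈ [7/62, 8/31) → index 1
j=3: u_3=73/220 ∈ [8/31, 23/62) → index 2
j=4: u_4=93/220 ∈ [13/31, 29/62) → index 4
j=5: u_5=113/220 ∈ [29/62, 33/62) → index 5
j=6: u_6=133/220 ∈ [33/62, 39/62) → index 6
j=7: u_7=153/220 ∈ [39/62, 22/31) → index 7
j=8: u_8=173/220 ∈ [22/31, 51/62) → index 8
j=9: u_9=193/220 ∈ [51/62, 55/62) → index 9
j=10: u_10=213/220 ∈ [55/62, 1) → index 10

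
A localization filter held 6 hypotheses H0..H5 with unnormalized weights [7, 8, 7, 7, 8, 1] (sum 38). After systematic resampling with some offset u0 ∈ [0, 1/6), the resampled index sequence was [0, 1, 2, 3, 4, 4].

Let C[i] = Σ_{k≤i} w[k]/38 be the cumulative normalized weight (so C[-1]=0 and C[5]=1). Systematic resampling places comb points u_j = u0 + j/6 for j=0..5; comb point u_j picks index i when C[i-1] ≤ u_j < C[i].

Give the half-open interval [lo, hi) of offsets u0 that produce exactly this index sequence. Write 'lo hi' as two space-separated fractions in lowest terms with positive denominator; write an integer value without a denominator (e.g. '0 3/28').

11/114 8/57

C = [7/38, 15/38, 11/19, 29/38, 37/38, 1]
j=0 picked index 0: u0 ∈ [0, 7/38)
j=1 picked index 1: u0 ∈ [1/57, 13/57)
j=2 picked index 2: u0 ∈ [7/114, 14/57)
j=3 picked index 3: u0 ∈ [3/38, 5/19)
j=4 picked index 4: u0 ∈ [11/114, 35/114)
j=5 picked index 4: u0 ∈ [-4/57, 8/57)
intersection: [11/114, 8/57)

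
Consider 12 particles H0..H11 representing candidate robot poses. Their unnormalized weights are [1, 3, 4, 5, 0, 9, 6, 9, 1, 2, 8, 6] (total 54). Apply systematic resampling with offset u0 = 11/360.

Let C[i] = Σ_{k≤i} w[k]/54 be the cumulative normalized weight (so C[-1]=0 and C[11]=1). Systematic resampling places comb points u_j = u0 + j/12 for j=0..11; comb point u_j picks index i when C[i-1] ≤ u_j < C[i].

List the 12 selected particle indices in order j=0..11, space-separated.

1 2 3 5 5 6 7 7 8 10 10 11

C = [1/54, 2/27, 4/27, 13/54, 13/54, 11/27, 14/27, 37/54, 19/27, 20/27, 8/9, 1]
j=0: u_0=11/360 ∈ [1/54, 2/27) → index 1
j=1: u_1=41/360 ∈ [2/27, 4/27) → index 2
j=2: u_2=71/360 ∈ [4/27, 13/54) → index 3
j=3: u_3=101/360 ∈ [13/54, 11/27) → index 5
j=4: u_4=131/360 ∈ [13/54, 11/27) → index 5
j=5: u_5=161/360 ∈ [11/27, 14/27) → index 6
j=6: u_6=191/360 ∈ [14/27, 37/54) → index 7
j=7: u_7=221/360 ∈ [14/27, 37/54) → index 7
j=8: u_8=251/360 ∈ [37/54, 19/27) → index 8
j=9: u_9=281/360 ∈ [20/27, 8/9) → index 10
j=10: u_10=311/360 ∈ [20/27, 8/9) → index 10
j=11: u_11=341/360 ∈ [8/9, 1) → index 11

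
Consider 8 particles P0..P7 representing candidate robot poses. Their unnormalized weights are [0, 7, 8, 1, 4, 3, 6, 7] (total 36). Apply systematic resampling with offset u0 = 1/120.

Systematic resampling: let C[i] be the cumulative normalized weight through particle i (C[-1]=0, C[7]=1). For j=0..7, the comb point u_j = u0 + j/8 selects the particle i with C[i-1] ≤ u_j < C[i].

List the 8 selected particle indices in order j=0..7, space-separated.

1 1 2 2 4 5 6 7

C = [0, 7/36, 5/12, 4/9, 5/9, 23/36, 29/36, 1]
j=0: u_0=1/120 ∈ [0, 7/36) → index 1
j=1: u_1=2/15 ∈ [0, 7/36) → index 1
j=2: u_2=31/120 ∈ [7/36, 5/12) → index 2
j=3: u_3=23/60 ∈ [7/36, 5/12) → index 2
j=4: u_4=61/120 ∈ [4/9, 5/9) → index 4
j=5: u_5=19/30 ∈ [5/9, 23/36) → index 5
j=6: u_6=91/120 ∈ [23/36, 29/36) → index 6
j=7: u_7=53/60 ∈ [29/36, 1) → index 7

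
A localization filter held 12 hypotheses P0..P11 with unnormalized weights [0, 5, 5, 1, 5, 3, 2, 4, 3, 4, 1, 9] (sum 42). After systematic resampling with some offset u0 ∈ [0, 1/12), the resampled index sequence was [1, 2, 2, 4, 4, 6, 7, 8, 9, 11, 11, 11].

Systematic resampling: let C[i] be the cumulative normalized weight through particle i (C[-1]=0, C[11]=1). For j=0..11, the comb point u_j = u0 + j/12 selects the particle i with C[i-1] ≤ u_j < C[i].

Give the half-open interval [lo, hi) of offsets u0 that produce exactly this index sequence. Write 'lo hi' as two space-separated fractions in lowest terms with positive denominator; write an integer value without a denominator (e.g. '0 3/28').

C = [0, 5/42, 5/21, 11/42, 8/21, 19/42, 1/2, 25/42, 2/3, 16/21, 11/14, 1]
j=0 picked index 1: u0 ∈ [0, 5/42)
j=1 picked index 2: u0 ∈ [1/28, 13/84)
j=2 picked index 2: u0 ∈ [-1/21, 1/14)
j=3 picked index 4: u0 ∈ [1/84, 11/84)
j=4 picked index 4: u0 ∈ [-1/14, 1/21)
j=5 picked index 6: u0 ∈ [1/28, 1/12)
j=6 picked index 7: u0 ∈ [0, 2/21)
j=7 picked index 8: u0 ∈ [1/84, 1/12)
j=8 picked index 9: u0 ∈ [0, 2/21)
j=9 picked index 11: u0 ∈ [1/28, 1/4)
j=10 picked index 11: u0 ∈ [-1/21, 1/6)
j=11 picked index 11: u0 ∈ [-11/84, 1/12)
intersection: [1/28, 1/21)

1/28 1/21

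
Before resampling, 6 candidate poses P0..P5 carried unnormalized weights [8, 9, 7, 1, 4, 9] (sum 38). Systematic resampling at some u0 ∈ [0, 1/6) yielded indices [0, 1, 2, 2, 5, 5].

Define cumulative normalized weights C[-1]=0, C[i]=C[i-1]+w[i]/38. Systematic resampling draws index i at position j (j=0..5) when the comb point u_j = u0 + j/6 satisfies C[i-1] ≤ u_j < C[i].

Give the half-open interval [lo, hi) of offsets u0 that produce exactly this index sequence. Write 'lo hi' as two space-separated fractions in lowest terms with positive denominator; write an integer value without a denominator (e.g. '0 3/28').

13/114 5/38

C = [4/19, 17/38, 12/19, 25/38, 29/38, 1]
j=0 picked index 0: u0 ∈ [0, 4/19)
j=1 picked index 1: u0 ∈ [5/114, 16/57)
j=2 picked index 2: u0 ∈ [13/114, 17/57)
j=3 picked index 2: u0 ∈ [-1/19, 5/38)
j=4 picked index 5: u0 ∈ [11/114, 1/3)
j=5 picked index 5: u0 ∈ [-4/57, 1/6)
intersection: [13/114, 5/38)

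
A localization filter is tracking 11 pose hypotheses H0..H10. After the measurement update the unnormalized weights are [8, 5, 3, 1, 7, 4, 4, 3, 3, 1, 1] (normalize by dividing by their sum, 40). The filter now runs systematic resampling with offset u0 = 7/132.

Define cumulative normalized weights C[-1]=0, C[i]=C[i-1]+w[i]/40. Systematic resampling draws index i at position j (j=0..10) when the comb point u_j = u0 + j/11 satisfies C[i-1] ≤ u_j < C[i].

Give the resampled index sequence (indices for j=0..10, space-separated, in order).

C = [1/5, 13/40, 2/5, 17/40, 3/5, 7/10, 4/5, 7/8, 19/20, 39/40, 1]
j=0: u_0=7/132 ∈ [0, 1/5) → index 0
j=1: u_1=19/132 ∈ [0, 1/5) → index 0
j=2: u_2=31/132 ∈ [1/5, 13/40) → index 1
j=3: u_3=43/132 ∈ [13/40, 2/5) → index 2
j=4: u_4=5/12 ∈ [2/5, 17/40) → index 3
j=5: u_5=67/132 ∈ [17/40, 3/5) → index 4
j=6: u_6=79/132 ∈ [17/40, 3/5) → index 4
j=7: u_7=91/132 ∈ [3/5, 7/10) → index 5
j=8: u_8=103/132 ∈ [7/10, 4/5) → index 6
j=9: u_9=115/132 ∈ [4/5, 7/8) → index 7
j=10: u_10=127/132 ∈ [19/20, 39/40) → index 9

0 0 1 2 3 4 4 5 6 7 9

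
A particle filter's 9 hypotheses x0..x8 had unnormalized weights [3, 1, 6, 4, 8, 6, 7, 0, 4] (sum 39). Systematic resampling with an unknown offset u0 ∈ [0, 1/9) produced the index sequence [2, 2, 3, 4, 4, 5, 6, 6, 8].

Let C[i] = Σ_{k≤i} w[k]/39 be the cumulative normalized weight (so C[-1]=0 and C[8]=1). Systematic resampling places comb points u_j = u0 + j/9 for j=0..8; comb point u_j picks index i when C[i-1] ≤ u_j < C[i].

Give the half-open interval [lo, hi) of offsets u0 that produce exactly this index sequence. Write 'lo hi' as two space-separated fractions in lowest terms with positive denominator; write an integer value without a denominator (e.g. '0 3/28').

4/39 1/9

C = [1/13, 4/39, 10/39, 14/39, 22/39, 28/39, 35/39, 35/39, 1]
j=0 picked index 2: u0 ∈ [4/39, 10/39)
j=1 picked index 2: u0 ∈ [-1/117, 17/117)
j=2 picked index 3: u0 ∈ [4/117, 16/117)
j=3 picked index 4: u0 ∈ [1/39, 3/13)
j=4 picked index 4: u0 ∈ [-10/117, 14/117)
j=5 picked index 5: u0 ∈ [1/117, 19/117)
j=6 picked index 6: u0 ∈ [2/39, 3/13)
j=7 picked index 6: u0 ∈ [-7/117, 14/117)
j=8 picked index 8: u0 ∈ [1/117, 1/9)
intersection: [4/39, 1/9)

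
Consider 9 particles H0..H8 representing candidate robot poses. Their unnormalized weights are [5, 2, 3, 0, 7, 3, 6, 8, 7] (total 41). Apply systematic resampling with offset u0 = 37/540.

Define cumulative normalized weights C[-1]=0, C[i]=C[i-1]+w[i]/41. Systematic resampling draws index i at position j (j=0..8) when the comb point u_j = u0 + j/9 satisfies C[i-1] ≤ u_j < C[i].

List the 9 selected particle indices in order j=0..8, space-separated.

C = [5/41, 7/41, 10/41, 10/41, 17/41, 20/41, 26/41, 34/41, 1]
j=0: u_0=37/540 ∈ [0, 5/41) → index 0
j=1: u_1=97/540 ∈ [7/41, 10/41) → index 2
j=2: u_2=157/540 ∈ [10/41, 17/41) → index 4
j=3: u_3=217/540 ∈ [10/41, 17/41) → index 4
j=4: u_4=277/540 ∈ [20/41, 26/41) → index 6
j=5: u_5=337/540 ∈ [20/41, 26/41) → index 6
j=6: u_6=397/540 ∈ [26/41, 34/41) → index 7
j=7: u_7=457/540 ∈ [34/41, 1) → index 8
j=8: u_8=517/540 ∈ [34/41, 1) → index 8

0 2 4 4 6 6 7 8 8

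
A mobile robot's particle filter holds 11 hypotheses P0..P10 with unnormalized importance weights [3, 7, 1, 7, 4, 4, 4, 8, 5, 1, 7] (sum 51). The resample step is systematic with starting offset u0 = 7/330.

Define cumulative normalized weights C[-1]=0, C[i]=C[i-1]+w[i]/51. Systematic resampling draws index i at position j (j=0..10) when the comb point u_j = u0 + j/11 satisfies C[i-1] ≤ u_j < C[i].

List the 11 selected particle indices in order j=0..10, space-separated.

C = [1/17, 10/51, 11/51, 6/17, 22/51, 26/51, 10/17, 38/51, 43/51, 44/51, 1]
j=0: u_0=7/330 ∈ [0, 1/17) → index 0
j=1: u_1=37/330 ∈ [1/17, 10/51) → index 1
j=2: u_2=67/330 ∈ [10/51, 11/51) → index 2
j=3: u_3=97/330 ∈ [11/51, 6/17) → index 3
j=4: u_4=127/330 ∈ [6/17, 22/51) → index 4
j=5: u_5=157/330 ∈ [22/51, 26/51) → index 5
j=6: u_6=17/30 ∈ [26/51, 10/17) → index 6
j=7: u_7=217/330 ∈ [10/17, 38/51) → index 7
j=8: u_8=247/330 ∈ [38/51, 43/51) → index 8
j=9: u_9=277/330 ∈ [38/51, 43/51) → index 8
j=10: u_10=307/330 ∈ [44/51, 1) → index 10

0 1 2 3 4 5 6 7 8 8 10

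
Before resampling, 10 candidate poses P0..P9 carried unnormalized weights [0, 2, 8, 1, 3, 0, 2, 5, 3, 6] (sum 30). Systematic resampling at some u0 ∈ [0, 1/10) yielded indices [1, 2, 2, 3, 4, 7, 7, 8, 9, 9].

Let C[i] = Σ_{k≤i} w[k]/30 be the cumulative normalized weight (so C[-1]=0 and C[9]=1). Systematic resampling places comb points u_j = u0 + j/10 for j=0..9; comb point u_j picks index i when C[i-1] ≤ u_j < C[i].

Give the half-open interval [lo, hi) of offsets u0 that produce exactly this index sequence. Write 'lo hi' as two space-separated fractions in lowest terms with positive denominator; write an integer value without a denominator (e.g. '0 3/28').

1/30 1/15

C = [0, 1/15, 1/3, 11/30, 7/15, 7/15, 8/15, 7/10, 4/5, 1]
j=0 picked index 1: u0 ∈ [0, 1/15)
j=1 picked index 2: u0 ∈ [-1/30, 7/30)
j=2 picked index 2: u0 ∈ [-2/15, 2/15)
j=3 picked index 3: u0 ∈ [1/30, 1/15)
j=4 picked index 4: u0 ∈ [-1/30, 1/15)
j=5 picked index 7: u0 ∈ [1/30, 1/5)
j=6 picked index 7: u0 ∈ [-1/15, 1/10)
j=7 picked index 8: u0 ∈ [0, 1/10)
j=8 picked index 9: u0 ∈ [0, 1/5)
j=9 picked index 9: u0 ∈ [-1/10, 1/10)
intersection: [1/30, 1/15)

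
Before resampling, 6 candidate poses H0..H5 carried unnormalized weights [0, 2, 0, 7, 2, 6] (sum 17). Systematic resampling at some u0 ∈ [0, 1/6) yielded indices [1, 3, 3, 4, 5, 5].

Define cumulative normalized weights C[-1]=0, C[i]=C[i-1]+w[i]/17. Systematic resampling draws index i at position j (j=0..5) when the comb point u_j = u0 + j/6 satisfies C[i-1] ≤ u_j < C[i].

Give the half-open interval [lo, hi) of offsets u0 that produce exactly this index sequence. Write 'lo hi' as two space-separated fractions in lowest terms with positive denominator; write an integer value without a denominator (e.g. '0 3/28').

C = [0, 2/17, 2/17, 9/17, 11/17, 1]
j=0 picked index 1: u0 ∈ [0, 2/17)
j=1 picked index 3: u0 ∈ [-5/102, 37/102)
j=2 picked index 3: u0 ∈ [-11/51, 10/51)
j=3 picked index 4: u0 ∈ [1/34, 5/34)
j=4 picked index 5: u0 ∈ [-1/51, 1/3)
j=5 picked index 5: u0 ∈ [-19/102, 1/6)
intersection: [1/34, 2/17)

1/34 2/17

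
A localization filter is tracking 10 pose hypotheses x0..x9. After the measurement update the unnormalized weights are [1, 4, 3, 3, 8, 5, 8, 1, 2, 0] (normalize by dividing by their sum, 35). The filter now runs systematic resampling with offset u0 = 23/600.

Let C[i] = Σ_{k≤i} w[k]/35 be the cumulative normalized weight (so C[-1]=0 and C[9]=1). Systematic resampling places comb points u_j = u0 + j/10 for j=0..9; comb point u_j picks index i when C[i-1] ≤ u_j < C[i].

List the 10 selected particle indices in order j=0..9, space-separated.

C = [1/35, 1/7, 8/35, 11/35, 19/35, 24/35, 32/35, 33/35, 1, 1]
j=0: u_0=23/600 ∈ [1/35, 1/7) → index 1
j=1: u_1=83/600 ∈ [1/35, 1/7) → index 1
j=2: u_2=143/600 ∈ [8/35, 11/35) → index 3
j=3: u_3=203/600 ∈ [11/35, 19/35) → index 4
j=4: u_4=263/600 ∈ [11/35, 19/35) → index 4
j=5: u_5=323/600 ∈ [11/35, 19/35) → index 4
j=6: u_6=383/600 ∈ [19/35, 24/35) → index 5
j=7: u_7=443/600 ∈ [24/35, 32/35) → index 6
j=8: u_8=503/600 ∈ [24/35, 32/35) → index 6
j=9: u_9=563/600 ∈ [32/35, 33/35) → index 7

1 1 3 4 4 4 5 6 6 7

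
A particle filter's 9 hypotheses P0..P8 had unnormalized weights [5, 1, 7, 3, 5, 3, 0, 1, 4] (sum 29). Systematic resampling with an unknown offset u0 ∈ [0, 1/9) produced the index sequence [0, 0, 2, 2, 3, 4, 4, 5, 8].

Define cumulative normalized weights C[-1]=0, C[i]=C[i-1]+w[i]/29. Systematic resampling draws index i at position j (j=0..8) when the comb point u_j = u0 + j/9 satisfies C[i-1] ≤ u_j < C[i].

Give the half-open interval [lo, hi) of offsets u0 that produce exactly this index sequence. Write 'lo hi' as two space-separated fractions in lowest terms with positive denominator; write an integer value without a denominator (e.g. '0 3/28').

C = [5/29, 6/29, 13/29, 16/29, 21/29, 24/29, 24/29, 25/29, 1]
j=0 picked index 0: u0 ∈ [0, 5/29)
j=1 picked index 0: u0 ∈ [-1/9, 16/261)
j=2 picked index 2: u0 ∈ [-4/261, 59/261)
j=3 picked index 2: u0 ∈ [-11/87, 10/87)
j=4 picked index 3: u0 ∈ [1/261, 28/261)
j=5 picked index 4: u0 ∈ [-1/261, 44/261)
j=6 picked index 4: u0 ∈ [-10/87, 5/87)
j=7 picked index 5: u0 ∈ [-14/261, 13/261)
j=8 picked index 8: u0 ∈ [-7/261, 1/9)
intersection: [1/261, 13/261)

1/261 13/261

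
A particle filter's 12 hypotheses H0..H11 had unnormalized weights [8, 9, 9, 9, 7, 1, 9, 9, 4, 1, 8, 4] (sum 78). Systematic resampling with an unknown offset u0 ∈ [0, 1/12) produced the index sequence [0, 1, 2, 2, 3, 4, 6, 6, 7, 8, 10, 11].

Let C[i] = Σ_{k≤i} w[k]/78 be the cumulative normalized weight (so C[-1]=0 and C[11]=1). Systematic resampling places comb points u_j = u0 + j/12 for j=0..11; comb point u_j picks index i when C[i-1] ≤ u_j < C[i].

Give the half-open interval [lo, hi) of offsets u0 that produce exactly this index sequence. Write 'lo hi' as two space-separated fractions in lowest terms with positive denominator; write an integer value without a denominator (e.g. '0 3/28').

C = [4/39, 17/78, 1/3, 35/78, 7/13, 43/78, 2/3, 61/78, 5/6, 11/13, 37/39, 1]
j=0 picked index 0: u0 ∈ [0, 4/39)
j=1 picked index 1: u0 ∈ [1/52, 7/52)
j=2 picked index 2: u0 ∈ [2/39, 1/6)
j=3 picked index 2: u0 ∈ [-5/156, 1/12)
j=4 picked index 3: u0 ∈ [0, 3/26)
j=5 picked index 4: u0 ∈ [5/156, 19/156)
j=6 picked index 6: u0 ∈ [2/39, 1/6)
j=7 picked index 6: u0 ∈ [-5/156, 1/12)
j=8 picked index 7: u0 ∈ [0, 3/26)
j=9 picked index 8: u0 ∈ [5/156, 1/12)
j=10 picked index 10: u0 ∈ [1/78, 3/26)
j=11 picked index 11: u0 ∈ [5/156, 1/12)
intersection: [2/39, 1/12)

2/39 1/12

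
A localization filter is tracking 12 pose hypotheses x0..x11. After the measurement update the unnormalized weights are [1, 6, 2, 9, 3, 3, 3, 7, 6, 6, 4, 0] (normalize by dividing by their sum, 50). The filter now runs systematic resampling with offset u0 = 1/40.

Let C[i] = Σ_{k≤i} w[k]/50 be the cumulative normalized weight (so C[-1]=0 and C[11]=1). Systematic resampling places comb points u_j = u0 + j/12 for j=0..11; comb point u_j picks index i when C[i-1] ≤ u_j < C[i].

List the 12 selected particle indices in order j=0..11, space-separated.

C = [1/50, 7/50, 9/50, 9/25, 21/50, 12/25, 27/50, 17/25, 4/5, 23/25, 1, 1]
j=0: u_0=1/40 ∈ [1/50, 7/50) → index 1
j=1: u_1=13/120 ∈ [1/50, 7/50) → index 1
j=2: u_2=23/120 ∈ [9/50, 9/25) → index 3
j=3: u_3=11/40 ∈ [9/50, 9/25) → index 3
j=4: u_4=43/120 ∈ [9/50, 9/25) → index 3
j=5: u_5=53/120 ∈ [21/50, 12/25) → index 5
j=6: u_6=21/40 ∈ [12/25, 27/50) → index 6
j=7: u_7=73/120 ∈ [27/50, 17/25) → index 7
j=8: u_8=83/120 ∈ [17/25, 4/5) → index 8
j=9: u_9=31/40 ∈ [17/25, 4/5) → index 8
j=10: u_10=103/120 ∈ [4/5, 23/25) → index 9
j=11: u_11=113/120 ∈ [23/25, 1) → index 10

1 1 3 3 3 5 6 7 8 8 9 10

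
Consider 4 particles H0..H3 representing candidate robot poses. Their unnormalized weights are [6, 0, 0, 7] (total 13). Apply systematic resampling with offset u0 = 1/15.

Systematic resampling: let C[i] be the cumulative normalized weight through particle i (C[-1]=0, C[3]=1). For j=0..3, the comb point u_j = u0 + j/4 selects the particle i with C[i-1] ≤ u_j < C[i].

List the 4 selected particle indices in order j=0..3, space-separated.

C = [6/13, 6/13, 6/13, 1]
j=0: u_0=1/15 ∈ [0, 6/13) → index 0
j=1: u_1=19/60 ∈ [0, 6/13) → index 0
j=2: u_2=17/30 ∈ [6/13, 1) → index 3
j=3: u_3=49/60 ∈ [6/13, 1) → index 3

0 0 3 3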